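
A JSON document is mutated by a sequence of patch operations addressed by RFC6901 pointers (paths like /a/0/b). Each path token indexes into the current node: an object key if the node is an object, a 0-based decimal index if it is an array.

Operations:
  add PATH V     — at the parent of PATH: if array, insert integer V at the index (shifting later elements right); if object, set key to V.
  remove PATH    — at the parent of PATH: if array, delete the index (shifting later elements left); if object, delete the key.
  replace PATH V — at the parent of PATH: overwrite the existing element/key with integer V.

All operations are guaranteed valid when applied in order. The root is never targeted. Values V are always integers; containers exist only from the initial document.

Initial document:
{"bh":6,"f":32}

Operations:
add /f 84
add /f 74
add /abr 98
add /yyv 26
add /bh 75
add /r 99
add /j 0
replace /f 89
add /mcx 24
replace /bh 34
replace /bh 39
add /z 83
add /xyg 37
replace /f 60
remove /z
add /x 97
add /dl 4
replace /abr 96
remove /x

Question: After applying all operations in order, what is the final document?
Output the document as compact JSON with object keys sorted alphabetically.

Answer: {"abr":96,"bh":39,"dl":4,"f":60,"j":0,"mcx":24,"r":99,"xyg":37,"yyv":26}

Derivation:
After op 1 (add /f 84): {"bh":6,"f":84}
After op 2 (add /f 74): {"bh":6,"f":74}
After op 3 (add /abr 98): {"abr":98,"bh":6,"f":74}
After op 4 (add /yyv 26): {"abr":98,"bh":6,"f":74,"yyv":26}
After op 5 (add /bh 75): {"abr":98,"bh":75,"f":74,"yyv":26}
After op 6 (add /r 99): {"abr":98,"bh":75,"f":74,"r":99,"yyv":26}
After op 7 (add /j 0): {"abr":98,"bh":75,"f":74,"j":0,"r":99,"yyv":26}
After op 8 (replace /f 89): {"abr":98,"bh":75,"f":89,"j":0,"r":99,"yyv":26}
After op 9 (add /mcx 24): {"abr":98,"bh":75,"f":89,"j":0,"mcx":24,"r":99,"yyv":26}
After op 10 (replace /bh 34): {"abr":98,"bh":34,"f":89,"j":0,"mcx":24,"r":99,"yyv":26}
After op 11 (replace /bh 39): {"abr":98,"bh":39,"f":89,"j":0,"mcx":24,"r":99,"yyv":26}
After op 12 (add /z 83): {"abr":98,"bh":39,"f":89,"j":0,"mcx":24,"r":99,"yyv":26,"z":83}
After op 13 (add /xyg 37): {"abr":98,"bh":39,"f":89,"j":0,"mcx":24,"r":99,"xyg":37,"yyv":26,"z":83}
After op 14 (replace /f 60): {"abr":98,"bh":39,"f":60,"j":0,"mcx":24,"r":99,"xyg":37,"yyv":26,"z":83}
After op 15 (remove /z): {"abr":98,"bh":39,"f":60,"j":0,"mcx":24,"r":99,"xyg":37,"yyv":26}
After op 16 (add /x 97): {"abr":98,"bh":39,"f":60,"j":0,"mcx":24,"r":99,"x":97,"xyg":37,"yyv":26}
After op 17 (add /dl 4): {"abr":98,"bh":39,"dl":4,"f":60,"j":0,"mcx":24,"r":99,"x":97,"xyg":37,"yyv":26}
After op 18 (replace /abr 96): {"abr":96,"bh":39,"dl":4,"f":60,"j":0,"mcx":24,"r":99,"x":97,"xyg":37,"yyv":26}
After op 19 (remove /x): {"abr":96,"bh":39,"dl":4,"f":60,"j":0,"mcx":24,"r":99,"xyg":37,"yyv":26}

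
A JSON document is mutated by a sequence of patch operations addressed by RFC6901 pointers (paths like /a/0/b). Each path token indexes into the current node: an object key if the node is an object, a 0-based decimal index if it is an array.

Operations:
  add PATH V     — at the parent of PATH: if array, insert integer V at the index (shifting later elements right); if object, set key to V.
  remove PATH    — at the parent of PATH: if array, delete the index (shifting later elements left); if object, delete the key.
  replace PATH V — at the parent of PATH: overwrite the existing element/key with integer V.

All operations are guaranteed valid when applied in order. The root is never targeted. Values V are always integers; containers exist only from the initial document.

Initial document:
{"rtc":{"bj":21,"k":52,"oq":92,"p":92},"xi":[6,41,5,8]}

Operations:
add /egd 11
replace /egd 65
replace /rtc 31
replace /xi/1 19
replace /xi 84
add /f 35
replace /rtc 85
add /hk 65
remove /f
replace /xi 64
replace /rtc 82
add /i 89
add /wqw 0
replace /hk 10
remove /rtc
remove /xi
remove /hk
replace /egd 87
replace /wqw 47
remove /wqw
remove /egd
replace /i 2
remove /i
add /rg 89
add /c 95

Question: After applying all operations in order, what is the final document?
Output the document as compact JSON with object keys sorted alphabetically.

Answer: {"c":95,"rg":89}

Derivation:
After op 1 (add /egd 11): {"egd":11,"rtc":{"bj":21,"k":52,"oq":92,"p":92},"xi":[6,41,5,8]}
After op 2 (replace /egd 65): {"egd":65,"rtc":{"bj":21,"k":52,"oq":92,"p":92},"xi":[6,41,5,8]}
After op 3 (replace /rtc 31): {"egd":65,"rtc":31,"xi":[6,41,5,8]}
After op 4 (replace /xi/1 19): {"egd":65,"rtc":31,"xi":[6,19,5,8]}
After op 5 (replace /xi 84): {"egd":65,"rtc":31,"xi":84}
After op 6 (add /f 35): {"egd":65,"f":35,"rtc":31,"xi":84}
After op 7 (replace /rtc 85): {"egd":65,"f":35,"rtc":85,"xi":84}
After op 8 (add /hk 65): {"egd":65,"f":35,"hk":65,"rtc":85,"xi":84}
After op 9 (remove /f): {"egd":65,"hk":65,"rtc":85,"xi":84}
After op 10 (replace /xi 64): {"egd":65,"hk":65,"rtc":85,"xi":64}
After op 11 (replace /rtc 82): {"egd":65,"hk":65,"rtc":82,"xi":64}
After op 12 (add /i 89): {"egd":65,"hk":65,"i":89,"rtc":82,"xi":64}
After op 13 (add /wqw 0): {"egd":65,"hk":65,"i":89,"rtc":82,"wqw":0,"xi":64}
After op 14 (replace /hk 10): {"egd":65,"hk":10,"i":89,"rtc":82,"wqw":0,"xi":64}
After op 15 (remove /rtc): {"egd":65,"hk":10,"i":89,"wqw":0,"xi":64}
After op 16 (remove /xi): {"egd":65,"hk":10,"i":89,"wqw":0}
After op 17 (remove /hk): {"egd":65,"i":89,"wqw":0}
After op 18 (replace /egd 87): {"egd":87,"i":89,"wqw":0}
After op 19 (replace /wqw 47): {"egd":87,"i":89,"wqw":47}
After op 20 (remove /wqw): {"egd":87,"i":89}
After op 21 (remove /egd): {"i":89}
After op 22 (replace /i 2): {"i":2}
After op 23 (remove /i): {}
After op 24 (add /rg 89): {"rg":89}
After op 25 (add /c 95): {"c":95,"rg":89}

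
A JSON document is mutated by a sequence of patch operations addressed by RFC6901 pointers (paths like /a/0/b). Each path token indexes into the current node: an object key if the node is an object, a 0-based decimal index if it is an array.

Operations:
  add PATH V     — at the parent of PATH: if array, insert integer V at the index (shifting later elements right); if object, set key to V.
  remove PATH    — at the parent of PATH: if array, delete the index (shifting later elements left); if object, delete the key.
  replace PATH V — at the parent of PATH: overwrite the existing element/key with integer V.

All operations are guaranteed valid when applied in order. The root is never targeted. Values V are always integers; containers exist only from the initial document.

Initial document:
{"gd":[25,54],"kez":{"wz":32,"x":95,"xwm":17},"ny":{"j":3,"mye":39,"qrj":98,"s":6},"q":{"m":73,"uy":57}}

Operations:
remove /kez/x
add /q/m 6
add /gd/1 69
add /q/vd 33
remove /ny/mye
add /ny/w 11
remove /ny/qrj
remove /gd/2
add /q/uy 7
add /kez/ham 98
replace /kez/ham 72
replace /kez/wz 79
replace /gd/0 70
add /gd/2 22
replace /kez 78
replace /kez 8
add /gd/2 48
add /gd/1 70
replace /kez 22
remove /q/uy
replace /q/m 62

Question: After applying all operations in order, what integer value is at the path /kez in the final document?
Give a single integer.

After op 1 (remove /kez/x): {"gd":[25,54],"kez":{"wz":32,"xwm":17},"ny":{"j":3,"mye":39,"qrj":98,"s":6},"q":{"m":73,"uy":57}}
After op 2 (add /q/m 6): {"gd":[25,54],"kez":{"wz":32,"xwm":17},"ny":{"j":3,"mye":39,"qrj":98,"s":6},"q":{"m":6,"uy":57}}
After op 3 (add /gd/1 69): {"gd":[25,69,54],"kez":{"wz":32,"xwm":17},"ny":{"j":3,"mye":39,"qrj":98,"s":6},"q":{"m":6,"uy":57}}
After op 4 (add /q/vd 33): {"gd":[25,69,54],"kez":{"wz":32,"xwm":17},"ny":{"j":3,"mye":39,"qrj":98,"s":6},"q":{"m":6,"uy":57,"vd":33}}
After op 5 (remove /ny/mye): {"gd":[25,69,54],"kez":{"wz":32,"xwm":17},"ny":{"j":3,"qrj":98,"s":6},"q":{"m":6,"uy":57,"vd":33}}
After op 6 (add /ny/w 11): {"gd":[25,69,54],"kez":{"wz":32,"xwm":17},"ny":{"j":3,"qrj":98,"s":6,"w":11},"q":{"m":6,"uy":57,"vd":33}}
After op 7 (remove /ny/qrj): {"gd":[25,69,54],"kez":{"wz":32,"xwm":17},"ny":{"j":3,"s":6,"w":11},"q":{"m":6,"uy":57,"vd":33}}
After op 8 (remove /gd/2): {"gd":[25,69],"kez":{"wz":32,"xwm":17},"ny":{"j":3,"s":6,"w":11},"q":{"m":6,"uy":57,"vd":33}}
After op 9 (add /q/uy 7): {"gd":[25,69],"kez":{"wz":32,"xwm":17},"ny":{"j":3,"s":6,"w":11},"q":{"m":6,"uy":7,"vd":33}}
After op 10 (add /kez/ham 98): {"gd":[25,69],"kez":{"ham":98,"wz":32,"xwm":17},"ny":{"j":3,"s":6,"w":11},"q":{"m":6,"uy":7,"vd":33}}
After op 11 (replace /kez/ham 72): {"gd":[25,69],"kez":{"ham":72,"wz":32,"xwm":17},"ny":{"j":3,"s":6,"w":11},"q":{"m":6,"uy":7,"vd":33}}
After op 12 (replace /kez/wz 79): {"gd":[25,69],"kez":{"ham":72,"wz":79,"xwm":17},"ny":{"j":3,"s":6,"w":11},"q":{"m":6,"uy":7,"vd":33}}
After op 13 (replace /gd/0 70): {"gd":[70,69],"kez":{"ham":72,"wz":79,"xwm":17},"ny":{"j":3,"s":6,"w":11},"q":{"m":6,"uy":7,"vd":33}}
After op 14 (add /gd/2 22): {"gd":[70,69,22],"kez":{"ham":72,"wz":79,"xwm":17},"ny":{"j":3,"s":6,"w":11},"q":{"m":6,"uy":7,"vd":33}}
After op 15 (replace /kez 78): {"gd":[70,69,22],"kez":78,"ny":{"j":3,"s":6,"w":11},"q":{"m":6,"uy":7,"vd":33}}
After op 16 (replace /kez 8): {"gd":[70,69,22],"kez":8,"ny":{"j":3,"s":6,"w":11},"q":{"m":6,"uy":7,"vd":33}}
After op 17 (add /gd/2 48): {"gd":[70,69,48,22],"kez":8,"ny":{"j":3,"s":6,"w":11},"q":{"m":6,"uy":7,"vd":33}}
After op 18 (add /gd/1 70): {"gd":[70,70,69,48,22],"kez":8,"ny":{"j":3,"s":6,"w":11},"q":{"m":6,"uy":7,"vd":33}}
After op 19 (replace /kez 22): {"gd":[70,70,69,48,22],"kez":22,"ny":{"j":3,"s":6,"w":11},"q":{"m":6,"uy":7,"vd":33}}
After op 20 (remove /q/uy): {"gd":[70,70,69,48,22],"kez":22,"ny":{"j":3,"s":6,"w":11},"q":{"m":6,"vd":33}}
After op 21 (replace /q/m 62): {"gd":[70,70,69,48,22],"kez":22,"ny":{"j":3,"s":6,"w":11},"q":{"m":62,"vd":33}}
Value at /kez: 22

Answer: 22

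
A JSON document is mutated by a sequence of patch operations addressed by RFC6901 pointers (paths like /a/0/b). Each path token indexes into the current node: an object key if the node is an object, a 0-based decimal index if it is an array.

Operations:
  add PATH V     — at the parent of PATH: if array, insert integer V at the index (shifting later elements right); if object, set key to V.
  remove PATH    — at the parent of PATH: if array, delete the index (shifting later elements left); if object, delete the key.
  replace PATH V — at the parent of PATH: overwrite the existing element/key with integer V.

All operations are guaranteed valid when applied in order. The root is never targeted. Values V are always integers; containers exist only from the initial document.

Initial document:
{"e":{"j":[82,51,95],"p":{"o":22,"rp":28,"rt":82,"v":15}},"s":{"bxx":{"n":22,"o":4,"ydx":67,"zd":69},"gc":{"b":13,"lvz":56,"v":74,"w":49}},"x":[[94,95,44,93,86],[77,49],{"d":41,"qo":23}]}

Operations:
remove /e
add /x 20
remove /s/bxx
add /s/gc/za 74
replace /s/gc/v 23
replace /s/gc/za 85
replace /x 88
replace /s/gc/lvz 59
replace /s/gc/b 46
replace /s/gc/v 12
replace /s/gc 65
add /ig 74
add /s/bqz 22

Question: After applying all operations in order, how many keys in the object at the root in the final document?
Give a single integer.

Answer: 3

Derivation:
After op 1 (remove /e): {"s":{"bxx":{"n":22,"o":4,"ydx":67,"zd":69},"gc":{"b":13,"lvz":56,"v":74,"w":49}},"x":[[94,95,44,93,86],[77,49],{"d":41,"qo":23}]}
After op 2 (add /x 20): {"s":{"bxx":{"n":22,"o":4,"ydx":67,"zd":69},"gc":{"b":13,"lvz":56,"v":74,"w":49}},"x":20}
After op 3 (remove /s/bxx): {"s":{"gc":{"b":13,"lvz":56,"v":74,"w":49}},"x":20}
After op 4 (add /s/gc/za 74): {"s":{"gc":{"b":13,"lvz":56,"v":74,"w":49,"za":74}},"x":20}
After op 5 (replace /s/gc/v 23): {"s":{"gc":{"b":13,"lvz":56,"v":23,"w":49,"za":74}},"x":20}
After op 6 (replace /s/gc/za 85): {"s":{"gc":{"b":13,"lvz":56,"v":23,"w":49,"za":85}},"x":20}
After op 7 (replace /x 88): {"s":{"gc":{"b":13,"lvz":56,"v":23,"w":49,"za":85}},"x":88}
After op 8 (replace /s/gc/lvz 59): {"s":{"gc":{"b":13,"lvz":59,"v":23,"w":49,"za":85}},"x":88}
After op 9 (replace /s/gc/b 46): {"s":{"gc":{"b":46,"lvz":59,"v":23,"w":49,"za":85}},"x":88}
After op 10 (replace /s/gc/v 12): {"s":{"gc":{"b":46,"lvz":59,"v":12,"w":49,"za":85}},"x":88}
After op 11 (replace /s/gc 65): {"s":{"gc":65},"x":88}
After op 12 (add /ig 74): {"ig":74,"s":{"gc":65},"x":88}
After op 13 (add /s/bqz 22): {"ig":74,"s":{"bqz":22,"gc":65},"x":88}
Size at the root: 3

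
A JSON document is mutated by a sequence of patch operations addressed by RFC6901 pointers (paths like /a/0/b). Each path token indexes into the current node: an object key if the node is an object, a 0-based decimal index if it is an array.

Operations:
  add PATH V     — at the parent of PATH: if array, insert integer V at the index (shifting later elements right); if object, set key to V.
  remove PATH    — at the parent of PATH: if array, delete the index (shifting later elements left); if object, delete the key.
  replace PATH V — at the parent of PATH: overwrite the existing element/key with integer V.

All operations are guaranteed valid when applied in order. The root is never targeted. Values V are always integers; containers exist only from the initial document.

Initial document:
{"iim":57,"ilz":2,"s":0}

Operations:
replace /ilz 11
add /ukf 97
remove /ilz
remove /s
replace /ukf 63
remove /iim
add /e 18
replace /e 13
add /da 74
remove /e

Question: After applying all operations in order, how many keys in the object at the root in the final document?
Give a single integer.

Answer: 2

Derivation:
After op 1 (replace /ilz 11): {"iim":57,"ilz":11,"s":0}
After op 2 (add /ukf 97): {"iim":57,"ilz":11,"s":0,"ukf":97}
After op 3 (remove /ilz): {"iim":57,"s":0,"ukf":97}
After op 4 (remove /s): {"iim":57,"ukf":97}
After op 5 (replace /ukf 63): {"iim":57,"ukf":63}
After op 6 (remove /iim): {"ukf":63}
After op 7 (add /e 18): {"e":18,"ukf":63}
After op 8 (replace /e 13): {"e":13,"ukf":63}
After op 9 (add /da 74): {"da":74,"e":13,"ukf":63}
After op 10 (remove /e): {"da":74,"ukf":63}
Size at the root: 2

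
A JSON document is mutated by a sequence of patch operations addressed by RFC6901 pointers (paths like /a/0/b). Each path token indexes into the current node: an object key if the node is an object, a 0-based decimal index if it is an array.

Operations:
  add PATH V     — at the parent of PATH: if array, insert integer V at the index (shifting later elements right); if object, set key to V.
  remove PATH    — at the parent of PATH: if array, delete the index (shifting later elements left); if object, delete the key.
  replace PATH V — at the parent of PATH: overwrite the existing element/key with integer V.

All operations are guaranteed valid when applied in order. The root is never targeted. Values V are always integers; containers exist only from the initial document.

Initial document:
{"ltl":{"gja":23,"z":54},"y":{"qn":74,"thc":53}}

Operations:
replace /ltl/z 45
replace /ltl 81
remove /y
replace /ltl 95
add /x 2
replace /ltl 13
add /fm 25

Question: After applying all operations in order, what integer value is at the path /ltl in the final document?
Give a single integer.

After op 1 (replace /ltl/z 45): {"ltl":{"gja":23,"z":45},"y":{"qn":74,"thc":53}}
After op 2 (replace /ltl 81): {"ltl":81,"y":{"qn":74,"thc":53}}
After op 3 (remove /y): {"ltl":81}
After op 4 (replace /ltl 95): {"ltl":95}
After op 5 (add /x 2): {"ltl":95,"x":2}
After op 6 (replace /ltl 13): {"ltl":13,"x":2}
After op 7 (add /fm 25): {"fm":25,"ltl":13,"x":2}
Value at /ltl: 13

Answer: 13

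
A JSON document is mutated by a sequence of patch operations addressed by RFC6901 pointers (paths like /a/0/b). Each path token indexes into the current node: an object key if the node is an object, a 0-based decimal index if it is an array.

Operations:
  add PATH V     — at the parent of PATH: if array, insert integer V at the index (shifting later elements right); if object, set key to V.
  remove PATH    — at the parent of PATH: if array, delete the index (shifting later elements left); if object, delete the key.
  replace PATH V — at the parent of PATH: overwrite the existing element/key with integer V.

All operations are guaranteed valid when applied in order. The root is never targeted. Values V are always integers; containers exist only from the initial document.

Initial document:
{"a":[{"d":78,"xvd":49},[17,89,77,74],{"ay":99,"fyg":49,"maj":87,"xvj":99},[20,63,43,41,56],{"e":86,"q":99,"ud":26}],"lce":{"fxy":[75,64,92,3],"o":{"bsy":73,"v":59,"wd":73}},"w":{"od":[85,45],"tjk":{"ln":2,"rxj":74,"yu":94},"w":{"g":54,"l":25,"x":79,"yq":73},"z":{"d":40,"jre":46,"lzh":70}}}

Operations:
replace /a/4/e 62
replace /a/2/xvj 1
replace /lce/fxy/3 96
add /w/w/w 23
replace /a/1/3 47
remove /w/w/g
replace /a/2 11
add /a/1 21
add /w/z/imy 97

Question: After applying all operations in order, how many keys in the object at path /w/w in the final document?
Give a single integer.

Answer: 4

Derivation:
After op 1 (replace /a/4/e 62): {"a":[{"d":78,"xvd":49},[17,89,77,74],{"ay":99,"fyg":49,"maj":87,"xvj":99},[20,63,43,41,56],{"e":62,"q":99,"ud":26}],"lce":{"fxy":[75,64,92,3],"o":{"bsy":73,"v":59,"wd":73}},"w":{"od":[85,45],"tjk":{"ln":2,"rxj":74,"yu":94},"w":{"g":54,"l":25,"x":79,"yq":73},"z":{"d":40,"jre":46,"lzh":70}}}
After op 2 (replace /a/2/xvj 1): {"a":[{"d":78,"xvd":49},[17,89,77,74],{"ay":99,"fyg":49,"maj":87,"xvj":1},[20,63,43,41,56],{"e":62,"q":99,"ud":26}],"lce":{"fxy":[75,64,92,3],"o":{"bsy":73,"v":59,"wd":73}},"w":{"od":[85,45],"tjk":{"ln":2,"rxj":74,"yu":94},"w":{"g":54,"l":25,"x":79,"yq":73},"z":{"d":40,"jre":46,"lzh":70}}}
After op 3 (replace /lce/fxy/3 96): {"a":[{"d":78,"xvd":49},[17,89,77,74],{"ay":99,"fyg":49,"maj":87,"xvj":1},[20,63,43,41,56],{"e":62,"q":99,"ud":26}],"lce":{"fxy":[75,64,92,96],"o":{"bsy":73,"v":59,"wd":73}},"w":{"od":[85,45],"tjk":{"ln":2,"rxj":74,"yu":94},"w":{"g":54,"l":25,"x":79,"yq":73},"z":{"d":40,"jre":46,"lzh":70}}}
After op 4 (add /w/w/w 23): {"a":[{"d":78,"xvd":49},[17,89,77,74],{"ay":99,"fyg":49,"maj":87,"xvj":1},[20,63,43,41,56],{"e":62,"q":99,"ud":26}],"lce":{"fxy":[75,64,92,96],"o":{"bsy":73,"v":59,"wd":73}},"w":{"od":[85,45],"tjk":{"ln":2,"rxj":74,"yu":94},"w":{"g":54,"l":25,"w":23,"x":79,"yq":73},"z":{"d":40,"jre":46,"lzh":70}}}
After op 5 (replace /a/1/3 47): {"a":[{"d":78,"xvd":49},[17,89,77,47],{"ay":99,"fyg":49,"maj":87,"xvj":1},[20,63,43,41,56],{"e":62,"q":99,"ud":26}],"lce":{"fxy":[75,64,92,96],"o":{"bsy":73,"v":59,"wd":73}},"w":{"od":[85,45],"tjk":{"ln":2,"rxj":74,"yu":94},"w":{"g":54,"l":25,"w":23,"x":79,"yq":73},"z":{"d":40,"jre":46,"lzh":70}}}
After op 6 (remove /w/w/g): {"a":[{"d":78,"xvd":49},[17,89,77,47],{"ay":99,"fyg":49,"maj":87,"xvj":1},[20,63,43,41,56],{"e":62,"q":99,"ud":26}],"lce":{"fxy":[75,64,92,96],"o":{"bsy":73,"v":59,"wd":73}},"w":{"od":[85,45],"tjk":{"ln":2,"rxj":74,"yu":94},"w":{"l":25,"w":23,"x":79,"yq":73},"z":{"d":40,"jre":46,"lzh":70}}}
After op 7 (replace /a/2 11): {"a":[{"d":78,"xvd":49},[17,89,77,47],11,[20,63,43,41,56],{"e":62,"q":99,"ud":26}],"lce":{"fxy":[75,64,92,96],"o":{"bsy":73,"v":59,"wd":73}},"w":{"od":[85,45],"tjk":{"ln":2,"rxj":74,"yu":94},"w":{"l":25,"w":23,"x":79,"yq":73},"z":{"d":40,"jre":46,"lzh":70}}}
After op 8 (add /a/1 21): {"a":[{"d":78,"xvd":49},21,[17,89,77,47],11,[20,63,43,41,56],{"e":62,"q":99,"ud":26}],"lce":{"fxy":[75,64,92,96],"o":{"bsy":73,"v":59,"wd":73}},"w":{"od":[85,45],"tjk":{"ln":2,"rxj":74,"yu":94},"w":{"l":25,"w":23,"x":79,"yq":73},"z":{"d":40,"jre":46,"lzh":70}}}
After op 9 (add /w/z/imy 97): {"a":[{"d":78,"xvd":49},21,[17,89,77,47],11,[20,63,43,41,56],{"e":62,"q":99,"ud":26}],"lce":{"fxy":[75,64,92,96],"o":{"bsy":73,"v":59,"wd":73}},"w":{"od":[85,45],"tjk":{"ln":2,"rxj":74,"yu":94},"w":{"l":25,"w":23,"x":79,"yq":73},"z":{"d":40,"imy":97,"jre":46,"lzh":70}}}
Size at path /w/w: 4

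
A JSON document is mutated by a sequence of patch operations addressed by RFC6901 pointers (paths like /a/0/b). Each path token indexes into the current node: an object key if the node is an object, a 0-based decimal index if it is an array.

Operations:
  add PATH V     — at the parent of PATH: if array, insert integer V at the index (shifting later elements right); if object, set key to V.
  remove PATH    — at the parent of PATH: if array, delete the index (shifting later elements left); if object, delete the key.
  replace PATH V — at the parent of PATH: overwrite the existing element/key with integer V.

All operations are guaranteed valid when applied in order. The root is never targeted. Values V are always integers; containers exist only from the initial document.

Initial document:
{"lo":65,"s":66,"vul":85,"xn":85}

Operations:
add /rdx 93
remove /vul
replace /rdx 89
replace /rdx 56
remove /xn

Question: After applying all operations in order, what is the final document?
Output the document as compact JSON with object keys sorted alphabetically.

After op 1 (add /rdx 93): {"lo":65,"rdx":93,"s":66,"vul":85,"xn":85}
After op 2 (remove /vul): {"lo":65,"rdx":93,"s":66,"xn":85}
After op 3 (replace /rdx 89): {"lo":65,"rdx":89,"s":66,"xn":85}
After op 4 (replace /rdx 56): {"lo":65,"rdx":56,"s":66,"xn":85}
After op 5 (remove /xn): {"lo":65,"rdx":56,"s":66}

Answer: {"lo":65,"rdx":56,"s":66}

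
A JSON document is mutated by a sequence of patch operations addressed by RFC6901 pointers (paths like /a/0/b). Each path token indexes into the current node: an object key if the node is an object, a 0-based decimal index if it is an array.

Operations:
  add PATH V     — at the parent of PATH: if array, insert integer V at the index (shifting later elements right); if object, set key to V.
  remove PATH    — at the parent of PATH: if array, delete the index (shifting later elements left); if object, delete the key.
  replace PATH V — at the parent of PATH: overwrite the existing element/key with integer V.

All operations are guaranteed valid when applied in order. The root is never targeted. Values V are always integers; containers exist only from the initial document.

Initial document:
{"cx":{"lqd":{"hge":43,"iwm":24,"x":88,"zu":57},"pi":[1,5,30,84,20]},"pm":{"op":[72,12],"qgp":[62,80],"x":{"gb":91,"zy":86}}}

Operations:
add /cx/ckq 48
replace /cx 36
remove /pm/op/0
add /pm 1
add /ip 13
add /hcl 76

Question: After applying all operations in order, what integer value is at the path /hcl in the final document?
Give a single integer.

After op 1 (add /cx/ckq 48): {"cx":{"ckq":48,"lqd":{"hge":43,"iwm":24,"x":88,"zu":57},"pi":[1,5,30,84,20]},"pm":{"op":[72,12],"qgp":[62,80],"x":{"gb":91,"zy":86}}}
After op 2 (replace /cx 36): {"cx":36,"pm":{"op":[72,12],"qgp":[62,80],"x":{"gb":91,"zy":86}}}
After op 3 (remove /pm/op/0): {"cx":36,"pm":{"op":[12],"qgp":[62,80],"x":{"gb":91,"zy":86}}}
After op 4 (add /pm 1): {"cx":36,"pm":1}
After op 5 (add /ip 13): {"cx":36,"ip":13,"pm":1}
After op 6 (add /hcl 76): {"cx":36,"hcl":76,"ip":13,"pm":1}
Value at /hcl: 76

Answer: 76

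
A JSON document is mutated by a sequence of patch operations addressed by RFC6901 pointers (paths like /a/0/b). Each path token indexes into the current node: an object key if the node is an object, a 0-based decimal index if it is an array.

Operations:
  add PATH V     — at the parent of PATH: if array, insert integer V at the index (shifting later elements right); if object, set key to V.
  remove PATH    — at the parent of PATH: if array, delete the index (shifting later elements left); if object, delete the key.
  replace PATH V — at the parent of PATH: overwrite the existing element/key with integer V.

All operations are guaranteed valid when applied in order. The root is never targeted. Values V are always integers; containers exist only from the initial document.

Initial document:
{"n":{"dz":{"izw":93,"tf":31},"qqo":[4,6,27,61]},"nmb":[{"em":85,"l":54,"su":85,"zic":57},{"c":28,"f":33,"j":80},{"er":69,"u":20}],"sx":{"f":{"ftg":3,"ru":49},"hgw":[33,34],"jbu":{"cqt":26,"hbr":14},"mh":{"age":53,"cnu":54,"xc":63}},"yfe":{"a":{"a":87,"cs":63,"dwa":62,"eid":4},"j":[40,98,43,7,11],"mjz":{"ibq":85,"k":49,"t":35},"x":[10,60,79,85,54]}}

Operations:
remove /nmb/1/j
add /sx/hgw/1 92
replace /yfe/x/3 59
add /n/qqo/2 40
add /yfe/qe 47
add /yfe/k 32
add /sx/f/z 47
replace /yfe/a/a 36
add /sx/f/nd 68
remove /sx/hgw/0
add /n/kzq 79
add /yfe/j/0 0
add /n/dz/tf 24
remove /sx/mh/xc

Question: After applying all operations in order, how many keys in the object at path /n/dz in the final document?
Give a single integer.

Answer: 2

Derivation:
After op 1 (remove /nmb/1/j): {"n":{"dz":{"izw":93,"tf":31},"qqo":[4,6,27,61]},"nmb":[{"em":85,"l":54,"su":85,"zic":57},{"c":28,"f":33},{"er":69,"u":20}],"sx":{"f":{"ftg":3,"ru":49},"hgw":[33,34],"jbu":{"cqt":26,"hbr":14},"mh":{"age":53,"cnu":54,"xc":63}},"yfe":{"a":{"a":87,"cs":63,"dwa":62,"eid":4},"j":[40,98,43,7,11],"mjz":{"ibq":85,"k":49,"t":35},"x":[10,60,79,85,54]}}
After op 2 (add /sx/hgw/1 92): {"n":{"dz":{"izw":93,"tf":31},"qqo":[4,6,27,61]},"nmb":[{"em":85,"l":54,"su":85,"zic":57},{"c":28,"f":33},{"er":69,"u":20}],"sx":{"f":{"ftg":3,"ru":49},"hgw":[33,92,34],"jbu":{"cqt":26,"hbr":14},"mh":{"age":53,"cnu":54,"xc":63}},"yfe":{"a":{"a":87,"cs":63,"dwa":62,"eid":4},"j":[40,98,43,7,11],"mjz":{"ibq":85,"k":49,"t":35},"x":[10,60,79,85,54]}}
After op 3 (replace /yfe/x/3 59): {"n":{"dz":{"izw":93,"tf":31},"qqo":[4,6,27,61]},"nmb":[{"em":85,"l":54,"su":85,"zic":57},{"c":28,"f":33},{"er":69,"u":20}],"sx":{"f":{"ftg":3,"ru":49},"hgw":[33,92,34],"jbu":{"cqt":26,"hbr":14},"mh":{"age":53,"cnu":54,"xc":63}},"yfe":{"a":{"a":87,"cs":63,"dwa":62,"eid":4},"j":[40,98,43,7,11],"mjz":{"ibq":85,"k":49,"t":35},"x":[10,60,79,59,54]}}
After op 4 (add /n/qqo/2 40): {"n":{"dz":{"izw":93,"tf":31},"qqo":[4,6,40,27,61]},"nmb":[{"em":85,"l":54,"su":85,"zic":57},{"c":28,"f":33},{"er":69,"u":20}],"sx":{"f":{"ftg":3,"ru":49},"hgw":[33,92,34],"jbu":{"cqt":26,"hbr":14},"mh":{"age":53,"cnu":54,"xc":63}},"yfe":{"a":{"a":87,"cs":63,"dwa":62,"eid":4},"j":[40,98,43,7,11],"mjz":{"ibq":85,"k":49,"t":35},"x":[10,60,79,59,54]}}
After op 5 (add /yfe/qe 47): {"n":{"dz":{"izw":93,"tf":31},"qqo":[4,6,40,27,61]},"nmb":[{"em":85,"l":54,"su":85,"zic":57},{"c":28,"f":33},{"er":69,"u":20}],"sx":{"f":{"ftg":3,"ru":49},"hgw":[33,92,34],"jbu":{"cqt":26,"hbr":14},"mh":{"age":53,"cnu":54,"xc":63}},"yfe":{"a":{"a":87,"cs":63,"dwa":62,"eid":4},"j":[40,98,43,7,11],"mjz":{"ibq":85,"k":49,"t":35},"qe":47,"x":[10,60,79,59,54]}}
After op 6 (add /yfe/k 32): {"n":{"dz":{"izw":93,"tf":31},"qqo":[4,6,40,27,61]},"nmb":[{"em":85,"l":54,"su":85,"zic":57},{"c":28,"f":33},{"er":69,"u":20}],"sx":{"f":{"ftg":3,"ru":49},"hgw":[33,92,34],"jbu":{"cqt":26,"hbr":14},"mh":{"age":53,"cnu":54,"xc":63}},"yfe":{"a":{"a":87,"cs":63,"dwa":62,"eid":4},"j":[40,98,43,7,11],"k":32,"mjz":{"ibq":85,"k":49,"t":35},"qe":47,"x":[10,60,79,59,54]}}
After op 7 (add /sx/f/z 47): {"n":{"dz":{"izw":93,"tf":31},"qqo":[4,6,40,27,61]},"nmb":[{"em":85,"l":54,"su":85,"zic":57},{"c":28,"f":33},{"er":69,"u":20}],"sx":{"f":{"ftg":3,"ru":49,"z":47},"hgw":[33,92,34],"jbu":{"cqt":26,"hbr":14},"mh":{"age":53,"cnu":54,"xc":63}},"yfe":{"a":{"a":87,"cs":63,"dwa":62,"eid":4},"j":[40,98,43,7,11],"k":32,"mjz":{"ibq":85,"k":49,"t":35},"qe":47,"x":[10,60,79,59,54]}}
After op 8 (replace /yfe/a/a 36): {"n":{"dz":{"izw":93,"tf":31},"qqo":[4,6,40,27,61]},"nmb":[{"em":85,"l":54,"su":85,"zic":57},{"c":28,"f":33},{"er":69,"u":20}],"sx":{"f":{"ftg":3,"ru":49,"z":47},"hgw":[33,92,34],"jbu":{"cqt":26,"hbr":14},"mh":{"age":53,"cnu":54,"xc":63}},"yfe":{"a":{"a":36,"cs":63,"dwa":62,"eid":4},"j":[40,98,43,7,11],"k":32,"mjz":{"ibq":85,"k":49,"t":35},"qe":47,"x":[10,60,79,59,54]}}
After op 9 (add /sx/f/nd 68): {"n":{"dz":{"izw":93,"tf":31},"qqo":[4,6,40,27,61]},"nmb":[{"em":85,"l":54,"su":85,"zic":57},{"c":28,"f":33},{"er":69,"u":20}],"sx":{"f":{"ftg":3,"nd":68,"ru":49,"z":47},"hgw":[33,92,34],"jbu":{"cqt":26,"hbr":14},"mh":{"age":53,"cnu":54,"xc":63}},"yfe":{"a":{"a":36,"cs":63,"dwa":62,"eid":4},"j":[40,98,43,7,11],"k":32,"mjz":{"ibq":85,"k":49,"t":35},"qe":47,"x":[10,60,79,59,54]}}
After op 10 (remove /sx/hgw/0): {"n":{"dz":{"izw":93,"tf":31},"qqo":[4,6,40,27,61]},"nmb":[{"em":85,"l":54,"su":85,"zic":57},{"c":28,"f":33},{"er":69,"u":20}],"sx":{"f":{"ftg":3,"nd":68,"ru":49,"z":47},"hgw":[92,34],"jbu":{"cqt":26,"hbr":14},"mh":{"age":53,"cnu":54,"xc":63}},"yfe":{"a":{"a":36,"cs":63,"dwa":62,"eid":4},"j":[40,98,43,7,11],"k":32,"mjz":{"ibq":85,"k":49,"t":35},"qe":47,"x":[10,60,79,59,54]}}
After op 11 (add /n/kzq 79): {"n":{"dz":{"izw":93,"tf":31},"kzq":79,"qqo":[4,6,40,27,61]},"nmb":[{"em":85,"l":54,"su":85,"zic":57},{"c":28,"f":33},{"er":69,"u":20}],"sx":{"f":{"ftg":3,"nd":68,"ru":49,"z":47},"hgw":[92,34],"jbu":{"cqt":26,"hbr":14},"mh":{"age":53,"cnu":54,"xc":63}},"yfe":{"a":{"a":36,"cs":63,"dwa":62,"eid":4},"j":[40,98,43,7,11],"k":32,"mjz":{"ibq":85,"k":49,"t":35},"qe":47,"x":[10,60,79,59,54]}}
After op 12 (add /yfe/j/0 0): {"n":{"dz":{"izw":93,"tf":31},"kzq":79,"qqo":[4,6,40,27,61]},"nmb":[{"em":85,"l":54,"su":85,"zic":57},{"c":28,"f":33},{"er":69,"u":20}],"sx":{"f":{"ftg":3,"nd":68,"ru":49,"z":47},"hgw":[92,34],"jbu":{"cqt":26,"hbr":14},"mh":{"age":53,"cnu":54,"xc":63}},"yfe":{"a":{"a":36,"cs":63,"dwa":62,"eid":4},"j":[0,40,98,43,7,11],"k":32,"mjz":{"ibq":85,"k":49,"t":35},"qe":47,"x":[10,60,79,59,54]}}
After op 13 (add /n/dz/tf 24): {"n":{"dz":{"izw":93,"tf":24},"kzq":79,"qqo":[4,6,40,27,61]},"nmb":[{"em":85,"l":54,"su":85,"zic":57},{"c":28,"f":33},{"er":69,"u":20}],"sx":{"f":{"ftg":3,"nd":68,"ru":49,"z":47},"hgw":[92,34],"jbu":{"cqt":26,"hbr":14},"mh":{"age":53,"cnu":54,"xc":63}},"yfe":{"a":{"a":36,"cs":63,"dwa":62,"eid":4},"j":[0,40,98,43,7,11],"k":32,"mjz":{"ibq":85,"k":49,"t":35},"qe":47,"x":[10,60,79,59,54]}}
After op 14 (remove /sx/mh/xc): {"n":{"dz":{"izw":93,"tf":24},"kzq":79,"qqo":[4,6,40,27,61]},"nmb":[{"em":85,"l":54,"su":85,"zic":57},{"c":28,"f":33},{"er":69,"u":20}],"sx":{"f":{"ftg":3,"nd":68,"ru":49,"z":47},"hgw":[92,34],"jbu":{"cqt":26,"hbr":14},"mh":{"age":53,"cnu":54}},"yfe":{"a":{"a":36,"cs":63,"dwa":62,"eid":4},"j":[0,40,98,43,7,11],"k":32,"mjz":{"ibq":85,"k":49,"t":35},"qe":47,"x":[10,60,79,59,54]}}
Size at path /n/dz: 2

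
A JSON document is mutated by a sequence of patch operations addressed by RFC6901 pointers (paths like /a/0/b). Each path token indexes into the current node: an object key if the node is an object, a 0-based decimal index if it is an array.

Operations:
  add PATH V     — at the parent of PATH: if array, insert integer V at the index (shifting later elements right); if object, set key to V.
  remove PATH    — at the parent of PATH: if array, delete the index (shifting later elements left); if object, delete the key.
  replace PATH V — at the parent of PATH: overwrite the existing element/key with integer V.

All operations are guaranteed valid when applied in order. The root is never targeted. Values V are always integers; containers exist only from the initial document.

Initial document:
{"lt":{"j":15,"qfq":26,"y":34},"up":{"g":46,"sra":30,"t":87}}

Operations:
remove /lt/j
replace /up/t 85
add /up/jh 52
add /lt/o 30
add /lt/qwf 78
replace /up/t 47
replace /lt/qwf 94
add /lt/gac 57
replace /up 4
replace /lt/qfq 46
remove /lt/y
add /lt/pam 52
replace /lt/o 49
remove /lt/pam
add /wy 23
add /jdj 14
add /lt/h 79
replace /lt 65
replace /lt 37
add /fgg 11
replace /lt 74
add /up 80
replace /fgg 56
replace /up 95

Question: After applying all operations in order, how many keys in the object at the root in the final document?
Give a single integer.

After op 1 (remove /lt/j): {"lt":{"qfq":26,"y":34},"up":{"g":46,"sra":30,"t":87}}
After op 2 (replace /up/t 85): {"lt":{"qfq":26,"y":34},"up":{"g":46,"sra":30,"t":85}}
After op 3 (add /up/jh 52): {"lt":{"qfq":26,"y":34},"up":{"g":46,"jh":52,"sra":30,"t":85}}
After op 4 (add /lt/o 30): {"lt":{"o":30,"qfq":26,"y":34},"up":{"g":46,"jh":52,"sra":30,"t":85}}
After op 5 (add /lt/qwf 78): {"lt":{"o":30,"qfq":26,"qwf":78,"y":34},"up":{"g":46,"jh":52,"sra":30,"t":85}}
After op 6 (replace /up/t 47): {"lt":{"o":30,"qfq":26,"qwf":78,"y":34},"up":{"g":46,"jh":52,"sra":30,"t":47}}
After op 7 (replace /lt/qwf 94): {"lt":{"o":30,"qfq":26,"qwf":94,"y":34},"up":{"g":46,"jh":52,"sra":30,"t":47}}
After op 8 (add /lt/gac 57): {"lt":{"gac":57,"o":30,"qfq":26,"qwf":94,"y":34},"up":{"g":46,"jh":52,"sra":30,"t":47}}
After op 9 (replace /up 4): {"lt":{"gac":57,"o":30,"qfq":26,"qwf":94,"y":34},"up":4}
After op 10 (replace /lt/qfq 46): {"lt":{"gac":57,"o":30,"qfq":46,"qwf":94,"y":34},"up":4}
After op 11 (remove /lt/y): {"lt":{"gac":57,"o":30,"qfq":46,"qwf":94},"up":4}
After op 12 (add /lt/pam 52): {"lt":{"gac":57,"o":30,"pam":52,"qfq":46,"qwf":94},"up":4}
After op 13 (replace /lt/o 49): {"lt":{"gac":57,"o":49,"pam":52,"qfq":46,"qwf":94},"up":4}
After op 14 (remove /lt/pam): {"lt":{"gac":57,"o":49,"qfq":46,"qwf":94},"up":4}
After op 15 (add /wy 23): {"lt":{"gac":57,"o":49,"qfq":46,"qwf":94},"up":4,"wy":23}
After op 16 (add /jdj 14): {"jdj":14,"lt":{"gac":57,"o":49,"qfq":46,"qwf":94},"up":4,"wy":23}
After op 17 (add /lt/h 79): {"jdj":14,"lt":{"gac":57,"h":79,"o":49,"qfq":46,"qwf":94},"up":4,"wy":23}
After op 18 (replace /lt 65): {"jdj":14,"lt":65,"up":4,"wy":23}
After op 19 (replace /lt 37): {"jdj":14,"lt":37,"up":4,"wy":23}
After op 20 (add /fgg 11): {"fgg":11,"jdj":14,"lt":37,"up":4,"wy":23}
After op 21 (replace /lt 74): {"fgg":11,"jdj":14,"lt":74,"up":4,"wy":23}
After op 22 (add /up 80): {"fgg":11,"jdj":14,"lt":74,"up":80,"wy":23}
After op 23 (replace /fgg 56): {"fgg":56,"jdj":14,"lt":74,"up":80,"wy":23}
After op 24 (replace /up 95): {"fgg":56,"jdj":14,"lt":74,"up":95,"wy":23}
Size at the root: 5

Answer: 5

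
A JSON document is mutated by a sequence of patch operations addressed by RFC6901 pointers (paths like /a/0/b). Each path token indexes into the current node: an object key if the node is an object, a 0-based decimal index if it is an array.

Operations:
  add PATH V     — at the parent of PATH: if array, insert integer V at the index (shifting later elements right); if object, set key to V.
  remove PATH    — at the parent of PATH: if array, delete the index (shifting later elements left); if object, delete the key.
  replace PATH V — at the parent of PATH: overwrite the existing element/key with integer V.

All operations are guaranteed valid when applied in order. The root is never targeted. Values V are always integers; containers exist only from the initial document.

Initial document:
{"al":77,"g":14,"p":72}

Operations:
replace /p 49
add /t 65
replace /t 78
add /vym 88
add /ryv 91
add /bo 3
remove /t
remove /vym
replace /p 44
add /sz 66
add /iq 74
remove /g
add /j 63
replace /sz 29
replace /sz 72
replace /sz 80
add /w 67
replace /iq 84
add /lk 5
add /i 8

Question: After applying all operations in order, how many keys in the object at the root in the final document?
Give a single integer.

Answer: 10

Derivation:
After op 1 (replace /p 49): {"al":77,"g":14,"p":49}
After op 2 (add /t 65): {"al":77,"g":14,"p":49,"t":65}
After op 3 (replace /t 78): {"al":77,"g":14,"p":49,"t":78}
After op 4 (add /vym 88): {"al":77,"g":14,"p":49,"t":78,"vym":88}
After op 5 (add /ryv 91): {"al":77,"g":14,"p":49,"ryv":91,"t":78,"vym":88}
After op 6 (add /bo 3): {"al":77,"bo":3,"g":14,"p":49,"ryv":91,"t":78,"vym":88}
After op 7 (remove /t): {"al":77,"bo":3,"g":14,"p":49,"ryv":91,"vym":88}
After op 8 (remove /vym): {"al":77,"bo":3,"g":14,"p":49,"ryv":91}
After op 9 (replace /p 44): {"al":77,"bo":3,"g":14,"p":44,"ryv":91}
After op 10 (add /sz 66): {"al":77,"bo":3,"g":14,"p":44,"ryv":91,"sz":66}
After op 11 (add /iq 74): {"al":77,"bo":3,"g":14,"iq":74,"p":44,"ryv":91,"sz":66}
After op 12 (remove /g): {"al":77,"bo":3,"iq":74,"p":44,"ryv":91,"sz":66}
After op 13 (add /j 63): {"al":77,"bo":3,"iq":74,"j":63,"p":44,"ryv":91,"sz":66}
After op 14 (replace /sz 29): {"al":77,"bo":3,"iq":74,"j":63,"p":44,"ryv":91,"sz":29}
After op 15 (replace /sz 72): {"al":77,"bo":3,"iq":74,"j":63,"p":44,"ryv":91,"sz":72}
After op 16 (replace /sz 80): {"al":77,"bo":3,"iq":74,"j":63,"p":44,"ryv":91,"sz":80}
After op 17 (add /w 67): {"al":77,"bo":3,"iq":74,"j":63,"p":44,"ryv":91,"sz":80,"w":67}
After op 18 (replace /iq 84): {"al":77,"bo":3,"iq":84,"j":63,"p":44,"ryv":91,"sz":80,"w":67}
After op 19 (add /lk 5): {"al":77,"bo":3,"iq":84,"j":63,"lk":5,"p":44,"ryv":91,"sz":80,"w":67}
After op 20 (add /i 8): {"al":77,"bo":3,"i":8,"iq":84,"j":63,"lk":5,"p":44,"ryv":91,"sz":80,"w":67}
Size at the root: 10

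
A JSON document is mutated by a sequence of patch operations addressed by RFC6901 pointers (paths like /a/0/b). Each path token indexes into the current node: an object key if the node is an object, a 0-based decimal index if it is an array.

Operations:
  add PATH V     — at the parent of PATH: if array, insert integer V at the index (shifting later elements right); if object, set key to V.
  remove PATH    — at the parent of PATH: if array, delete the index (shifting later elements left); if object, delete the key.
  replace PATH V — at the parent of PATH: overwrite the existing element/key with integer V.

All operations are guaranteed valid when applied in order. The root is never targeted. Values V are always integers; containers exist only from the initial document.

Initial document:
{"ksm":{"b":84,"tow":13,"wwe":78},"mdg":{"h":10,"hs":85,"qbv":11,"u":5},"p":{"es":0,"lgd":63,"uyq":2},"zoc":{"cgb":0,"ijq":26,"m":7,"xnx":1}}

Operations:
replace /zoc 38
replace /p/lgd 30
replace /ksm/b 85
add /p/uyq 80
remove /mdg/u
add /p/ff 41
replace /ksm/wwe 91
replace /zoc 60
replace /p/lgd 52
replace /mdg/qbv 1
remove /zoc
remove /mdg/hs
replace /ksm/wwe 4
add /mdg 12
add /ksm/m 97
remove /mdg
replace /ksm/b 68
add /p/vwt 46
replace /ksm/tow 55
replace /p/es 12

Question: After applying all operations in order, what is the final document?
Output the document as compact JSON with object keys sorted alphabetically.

Answer: {"ksm":{"b":68,"m":97,"tow":55,"wwe":4},"p":{"es":12,"ff":41,"lgd":52,"uyq":80,"vwt":46}}

Derivation:
After op 1 (replace /zoc 38): {"ksm":{"b":84,"tow":13,"wwe":78},"mdg":{"h":10,"hs":85,"qbv":11,"u":5},"p":{"es":0,"lgd":63,"uyq":2},"zoc":38}
After op 2 (replace /p/lgd 30): {"ksm":{"b":84,"tow":13,"wwe":78},"mdg":{"h":10,"hs":85,"qbv":11,"u":5},"p":{"es":0,"lgd":30,"uyq":2},"zoc":38}
After op 3 (replace /ksm/b 85): {"ksm":{"b":85,"tow":13,"wwe":78},"mdg":{"h":10,"hs":85,"qbv":11,"u":5},"p":{"es":0,"lgd":30,"uyq":2},"zoc":38}
After op 4 (add /p/uyq 80): {"ksm":{"b":85,"tow":13,"wwe":78},"mdg":{"h":10,"hs":85,"qbv":11,"u":5},"p":{"es":0,"lgd":30,"uyq":80},"zoc":38}
After op 5 (remove /mdg/u): {"ksm":{"b":85,"tow":13,"wwe":78},"mdg":{"h":10,"hs":85,"qbv":11},"p":{"es":0,"lgd":30,"uyq":80},"zoc":38}
After op 6 (add /p/ff 41): {"ksm":{"b":85,"tow":13,"wwe":78},"mdg":{"h":10,"hs":85,"qbv":11},"p":{"es":0,"ff":41,"lgd":30,"uyq":80},"zoc":38}
After op 7 (replace /ksm/wwe 91): {"ksm":{"b":85,"tow":13,"wwe":91},"mdg":{"h":10,"hs":85,"qbv":11},"p":{"es":0,"ff":41,"lgd":30,"uyq":80},"zoc":38}
After op 8 (replace /zoc 60): {"ksm":{"b":85,"tow":13,"wwe":91},"mdg":{"h":10,"hs":85,"qbv":11},"p":{"es":0,"ff":41,"lgd":30,"uyq":80},"zoc":60}
After op 9 (replace /p/lgd 52): {"ksm":{"b":85,"tow":13,"wwe":91},"mdg":{"h":10,"hs":85,"qbv":11},"p":{"es":0,"ff":41,"lgd":52,"uyq":80},"zoc":60}
After op 10 (replace /mdg/qbv 1): {"ksm":{"b":85,"tow":13,"wwe":91},"mdg":{"h":10,"hs":85,"qbv":1},"p":{"es":0,"ff":41,"lgd":52,"uyq":80},"zoc":60}
After op 11 (remove /zoc): {"ksm":{"b":85,"tow":13,"wwe":91},"mdg":{"h":10,"hs":85,"qbv":1},"p":{"es":0,"ff":41,"lgd":52,"uyq":80}}
After op 12 (remove /mdg/hs): {"ksm":{"b":85,"tow":13,"wwe":91},"mdg":{"h":10,"qbv":1},"p":{"es":0,"ff":41,"lgd":52,"uyq":80}}
After op 13 (replace /ksm/wwe 4): {"ksm":{"b":85,"tow":13,"wwe":4},"mdg":{"h":10,"qbv":1},"p":{"es":0,"ff":41,"lgd":52,"uyq":80}}
After op 14 (add /mdg 12): {"ksm":{"b":85,"tow":13,"wwe":4},"mdg":12,"p":{"es":0,"ff":41,"lgd":52,"uyq":80}}
After op 15 (add /ksm/m 97): {"ksm":{"b":85,"m":97,"tow":13,"wwe":4},"mdg":12,"p":{"es":0,"ff":41,"lgd":52,"uyq":80}}
After op 16 (remove /mdg): {"ksm":{"b":85,"m":97,"tow":13,"wwe":4},"p":{"es":0,"ff":41,"lgd":52,"uyq":80}}
After op 17 (replace /ksm/b 68): {"ksm":{"b":68,"m":97,"tow":13,"wwe":4},"p":{"es":0,"ff":41,"lgd":52,"uyq":80}}
After op 18 (add /p/vwt 46): {"ksm":{"b":68,"m":97,"tow":13,"wwe":4},"p":{"es":0,"ff":41,"lgd":52,"uyq":80,"vwt":46}}
After op 19 (replace /ksm/tow 55): {"ksm":{"b":68,"m":97,"tow":55,"wwe":4},"p":{"es":0,"ff":41,"lgd":52,"uyq":80,"vwt":46}}
After op 20 (replace /p/es 12): {"ksm":{"b":68,"m":97,"tow":55,"wwe":4},"p":{"es":12,"ff":41,"lgd":52,"uyq":80,"vwt":46}}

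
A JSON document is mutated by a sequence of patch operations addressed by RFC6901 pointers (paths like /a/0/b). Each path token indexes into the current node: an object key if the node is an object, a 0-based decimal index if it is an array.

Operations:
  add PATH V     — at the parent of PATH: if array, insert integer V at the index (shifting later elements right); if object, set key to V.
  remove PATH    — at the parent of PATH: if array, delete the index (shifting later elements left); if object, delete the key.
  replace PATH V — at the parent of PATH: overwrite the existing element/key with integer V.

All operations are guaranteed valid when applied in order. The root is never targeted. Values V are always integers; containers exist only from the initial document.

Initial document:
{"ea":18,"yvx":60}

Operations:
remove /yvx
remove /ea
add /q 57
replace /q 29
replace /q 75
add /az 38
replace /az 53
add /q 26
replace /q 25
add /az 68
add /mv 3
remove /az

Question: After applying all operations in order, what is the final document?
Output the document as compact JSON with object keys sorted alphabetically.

After op 1 (remove /yvx): {"ea":18}
After op 2 (remove /ea): {}
After op 3 (add /q 57): {"q":57}
After op 4 (replace /q 29): {"q":29}
After op 5 (replace /q 75): {"q":75}
After op 6 (add /az 38): {"az":38,"q":75}
After op 7 (replace /az 53): {"az":53,"q":75}
After op 8 (add /q 26): {"az":53,"q":26}
After op 9 (replace /q 25): {"az":53,"q":25}
After op 10 (add /az 68): {"az":68,"q":25}
After op 11 (add /mv 3): {"az":68,"mv":3,"q":25}
After op 12 (remove /az): {"mv":3,"q":25}

Answer: {"mv":3,"q":25}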